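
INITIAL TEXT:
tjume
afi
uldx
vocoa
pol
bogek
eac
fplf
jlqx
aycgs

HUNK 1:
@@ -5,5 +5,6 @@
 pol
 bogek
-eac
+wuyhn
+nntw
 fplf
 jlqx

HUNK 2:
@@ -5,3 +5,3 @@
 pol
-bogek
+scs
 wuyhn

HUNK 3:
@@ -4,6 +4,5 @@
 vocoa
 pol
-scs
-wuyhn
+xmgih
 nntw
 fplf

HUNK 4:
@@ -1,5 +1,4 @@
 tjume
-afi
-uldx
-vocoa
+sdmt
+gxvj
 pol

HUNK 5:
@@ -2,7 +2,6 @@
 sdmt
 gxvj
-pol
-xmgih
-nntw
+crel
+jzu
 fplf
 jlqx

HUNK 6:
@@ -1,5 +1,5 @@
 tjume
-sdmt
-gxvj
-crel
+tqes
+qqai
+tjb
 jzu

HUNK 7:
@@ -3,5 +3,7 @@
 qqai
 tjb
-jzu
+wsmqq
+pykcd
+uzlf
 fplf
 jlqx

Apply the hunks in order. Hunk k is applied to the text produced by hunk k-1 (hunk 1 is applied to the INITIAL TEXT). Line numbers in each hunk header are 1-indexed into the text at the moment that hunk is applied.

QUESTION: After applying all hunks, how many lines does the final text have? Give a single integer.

Answer: 10

Derivation:
Hunk 1: at line 5 remove [eac] add [wuyhn,nntw] -> 11 lines: tjume afi uldx vocoa pol bogek wuyhn nntw fplf jlqx aycgs
Hunk 2: at line 5 remove [bogek] add [scs] -> 11 lines: tjume afi uldx vocoa pol scs wuyhn nntw fplf jlqx aycgs
Hunk 3: at line 4 remove [scs,wuyhn] add [xmgih] -> 10 lines: tjume afi uldx vocoa pol xmgih nntw fplf jlqx aycgs
Hunk 4: at line 1 remove [afi,uldx,vocoa] add [sdmt,gxvj] -> 9 lines: tjume sdmt gxvj pol xmgih nntw fplf jlqx aycgs
Hunk 5: at line 2 remove [pol,xmgih,nntw] add [crel,jzu] -> 8 lines: tjume sdmt gxvj crel jzu fplf jlqx aycgs
Hunk 6: at line 1 remove [sdmt,gxvj,crel] add [tqes,qqai,tjb] -> 8 lines: tjume tqes qqai tjb jzu fplf jlqx aycgs
Hunk 7: at line 3 remove [jzu] add [wsmqq,pykcd,uzlf] -> 10 lines: tjume tqes qqai tjb wsmqq pykcd uzlf fplf jlqx aycgs
Final line count: 10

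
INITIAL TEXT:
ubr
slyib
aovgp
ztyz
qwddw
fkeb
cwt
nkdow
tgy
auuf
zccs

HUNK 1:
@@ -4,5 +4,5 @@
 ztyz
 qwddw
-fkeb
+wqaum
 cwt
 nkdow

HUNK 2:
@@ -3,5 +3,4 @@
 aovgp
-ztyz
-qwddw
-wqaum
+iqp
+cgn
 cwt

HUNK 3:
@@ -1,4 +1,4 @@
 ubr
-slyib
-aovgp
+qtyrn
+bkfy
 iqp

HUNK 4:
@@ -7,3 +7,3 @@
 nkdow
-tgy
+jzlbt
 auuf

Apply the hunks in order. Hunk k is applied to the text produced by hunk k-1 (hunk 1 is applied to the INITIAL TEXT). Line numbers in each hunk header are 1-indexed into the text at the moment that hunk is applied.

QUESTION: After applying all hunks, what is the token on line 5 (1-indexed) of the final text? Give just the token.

Answer: cgn

Derivation:
Hunk 1: at line 4 remove [fkeb] add [wqaum] -> 11 lines: ubr slyib aovgp ztyz qwddw wqaum cwt nkdow tgy auuf zccs
Hunk 2: at line 3 remove [ztyz,qwddw,wqaum] add [iqp,cgn] -> 10 lines: ubr slyib aovgp iqp cgn cwt nkdow tgy auuf zccs
Hunk 3: at line 1 remove [slyib,aovgp] add [qtyrn,bkfy] -> 10 lines: ubr qtyrn bkfy iqp cgn cwt nkdow tgy auuf zccs
Hunk 4: at line 7 remove [tgy] add [jzlbt] -> 10 lines: ubr qtyrn bkfy iqp cgn cwt nkdow jzlbt auuf zccs
Final line 5: cgn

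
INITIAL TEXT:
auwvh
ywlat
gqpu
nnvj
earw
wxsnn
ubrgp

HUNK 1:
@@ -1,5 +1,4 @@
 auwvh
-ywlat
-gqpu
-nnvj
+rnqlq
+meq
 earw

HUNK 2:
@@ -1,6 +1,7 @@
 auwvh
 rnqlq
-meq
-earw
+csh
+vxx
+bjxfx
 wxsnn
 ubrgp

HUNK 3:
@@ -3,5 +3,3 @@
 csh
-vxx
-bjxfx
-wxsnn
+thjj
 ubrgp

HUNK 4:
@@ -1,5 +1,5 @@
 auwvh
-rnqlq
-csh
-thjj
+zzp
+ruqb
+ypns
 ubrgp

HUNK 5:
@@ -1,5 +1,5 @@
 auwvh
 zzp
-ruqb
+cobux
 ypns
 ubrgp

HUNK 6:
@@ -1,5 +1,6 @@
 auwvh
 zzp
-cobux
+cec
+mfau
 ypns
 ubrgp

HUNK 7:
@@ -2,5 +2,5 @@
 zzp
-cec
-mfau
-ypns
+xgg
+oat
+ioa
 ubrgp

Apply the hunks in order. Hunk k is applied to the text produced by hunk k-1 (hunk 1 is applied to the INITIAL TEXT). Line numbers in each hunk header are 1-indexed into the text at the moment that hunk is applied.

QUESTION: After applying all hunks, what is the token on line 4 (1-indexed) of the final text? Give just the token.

Hunk 1: at line 1 remove [ywlat,gqpu,nnvj] add [rnqlq,meq] -> 6 lines: auwvh rnqlq meq earw wxsnn ubrgp
Hunk 2: at line 1 remove [meq,earw] add [csh,vxx,bjxfx] -> 7 lines: auwvh rnqlq csh vxx bjxfx wxsnn ubrgp
Hunk 3: at line 3 remove [vxx,bjxfx,wxsnn] add [thjj] -> 5 lines: auwvh rnqlq csh thjj ubrgp
Hunk 4: at line 1 remove [rnqlq,csh,thjj] add [zzp,ruqb,ypns] -> 5 lines: auwvh zzp ruqb ypns ubrgp
Hunk 5: at line 1 remove [ruqb] add [cobux] -> 5 lines: auwvh zzp cobux ypns ubrgp
Hunk 6: at line 1 remove [cobux] add [cec,mfau] -> 6 lines: auwvh zzp cec mfau ypns ubrgp
Hunk 7: at line 2 remove [cec,mfau,ypns] add [xgg,oat,ioa] -> 6 lines: auwvh zzp xgg oat ioa ubrgp
Final line 4: oat

Answer: oat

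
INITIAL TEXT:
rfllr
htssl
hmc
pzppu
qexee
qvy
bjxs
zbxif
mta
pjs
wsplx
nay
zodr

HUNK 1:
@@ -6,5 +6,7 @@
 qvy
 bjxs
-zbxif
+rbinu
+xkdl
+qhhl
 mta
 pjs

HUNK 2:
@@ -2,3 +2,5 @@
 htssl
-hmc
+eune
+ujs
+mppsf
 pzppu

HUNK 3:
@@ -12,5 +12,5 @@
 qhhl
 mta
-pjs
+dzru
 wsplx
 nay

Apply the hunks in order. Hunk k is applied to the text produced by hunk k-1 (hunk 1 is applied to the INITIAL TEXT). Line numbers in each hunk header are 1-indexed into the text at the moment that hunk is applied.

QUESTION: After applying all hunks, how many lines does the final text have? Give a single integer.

Answer: 17

Derivation:
Hunk 1: at line 6 remove [zbxif] add [rbinu,xkdl,qhhl] -> 15 lines: rfllr htssl hmc pzppu qexee qvy bjxs rbinu xkdl qhhl mta pjs wsplx nay zodr
Hunk 2: at line 2 remove [hmc] add [eune,ujs,mppsf] -> 17 lines: rfllr htssl eune ujs mppsf pzppu qexee qvy bjxs rbinu xkdl qhhl mta pjs wsplx nay zodr
Hunk 3: at line 12 remove [pjs] add [dzru] -> 17 lines: rfllr htssl eune ujs mppsf pzppu qexee qvy bjxs rbinu xkdl qhhl mta dzru wsplx nay zodr
Final line count: 17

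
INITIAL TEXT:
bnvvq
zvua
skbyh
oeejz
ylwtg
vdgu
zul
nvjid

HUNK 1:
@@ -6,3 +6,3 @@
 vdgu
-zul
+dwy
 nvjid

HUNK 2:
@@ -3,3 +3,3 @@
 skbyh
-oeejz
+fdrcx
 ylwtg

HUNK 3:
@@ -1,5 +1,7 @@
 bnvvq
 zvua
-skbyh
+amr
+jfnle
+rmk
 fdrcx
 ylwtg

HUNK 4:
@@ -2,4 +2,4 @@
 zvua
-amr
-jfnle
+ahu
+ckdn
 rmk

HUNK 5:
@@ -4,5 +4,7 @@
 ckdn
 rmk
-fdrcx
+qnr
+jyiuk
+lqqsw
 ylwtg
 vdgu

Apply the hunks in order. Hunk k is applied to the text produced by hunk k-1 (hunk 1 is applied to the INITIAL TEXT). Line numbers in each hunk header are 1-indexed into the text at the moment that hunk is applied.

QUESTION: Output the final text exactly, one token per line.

Hunk 1: at line 6 remove [zul] add [dwy] -> 8 lines: bnvvq zvua skbyh oeejz ylwtg vdgu dwy nvjid
Hunk 2: at line 3 remove [oeejz] add [fdrcx] -> 8 lines: bnvvq zvua skbyh fdrcx ylwtg vdgu dwy nvjid
Hunk 3: at line 1 remove [skbyh] add [amr,jfnle,rmk] -> 10 lines: bnvvq zvua amr jfnle rmk fdrcx ylwtg vdgu dwy nvjid
Hunk 4: at line 2 remove [amr,jfnle] add [ahu,ckdn] -> 10 lines: bnvvq zvua ahu ckdn rmk fdrcx ylwtg vdgu dwy nvjid
Hunk 5: at line 4 remove [fdrcx] add [qnr,jyiuk,lqqsw] -> 12 lines: bnvvq zvua ahu ckdn rmk qnr jyiuk lqqsw ylwtg vdgu dwy nvjid

Answer: bnvvq
zvua
ahu
ckdn
rmk
qnr
jyiuk
lqqsw
ylwtg
vdgu
dwy
nvjid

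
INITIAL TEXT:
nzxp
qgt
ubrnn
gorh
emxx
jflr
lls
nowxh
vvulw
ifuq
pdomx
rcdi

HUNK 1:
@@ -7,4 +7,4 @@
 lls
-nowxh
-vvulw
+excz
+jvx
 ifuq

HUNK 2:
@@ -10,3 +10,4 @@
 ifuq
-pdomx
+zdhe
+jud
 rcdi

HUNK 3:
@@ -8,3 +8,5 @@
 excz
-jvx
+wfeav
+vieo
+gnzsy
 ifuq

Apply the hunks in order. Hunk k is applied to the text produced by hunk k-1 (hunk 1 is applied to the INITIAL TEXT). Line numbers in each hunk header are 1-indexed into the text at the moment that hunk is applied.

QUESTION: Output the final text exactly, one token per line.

Hunk 1: at line 7 remove [nowxh,vvulw] add [excz,jvx] -> 12 lines: nzxp qgt ubrnn gorh emxx jflr lls excz jvx ifuq pdomx rcdi
Hunk 2: at line 10 remove [pdomx] add [zdhe,jud] -> 13 lines: nzxp qgt ubrnn gorh emxx jflr lls excz jvx ifuq zdhe jud rcdi
Hunk 3: at line 8 remove [jvx] add [wfeav,vieo,gnzsy] -> 15 lines: nzxp qgt ubrnn gorh emxx jflr lls excz wfeav vieo gnzsy ifuq zdhe jud rcdi

Answer: nzxp
qgt
ubrnn
gorh
emxx
jflr
lls
excz
wfeav
vieo
gnzsy
ifuq
zdhe
jud
rcdi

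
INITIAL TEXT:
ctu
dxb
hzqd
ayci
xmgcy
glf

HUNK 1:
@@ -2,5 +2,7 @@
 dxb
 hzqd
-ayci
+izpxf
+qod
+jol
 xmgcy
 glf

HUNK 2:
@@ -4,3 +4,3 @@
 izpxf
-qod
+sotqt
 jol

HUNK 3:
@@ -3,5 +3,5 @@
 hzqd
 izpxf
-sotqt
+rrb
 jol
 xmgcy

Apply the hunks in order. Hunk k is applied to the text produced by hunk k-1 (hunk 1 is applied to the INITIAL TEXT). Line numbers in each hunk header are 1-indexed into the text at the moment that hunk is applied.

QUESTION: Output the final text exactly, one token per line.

Answer: ctu
dxb
hzqd
izpxf
rrb
jol
xmgcy
glf

Derivation:
Hunk 1: at line 2 remove [ayci] add [izpxf,qod,jol] -> 8 lines: ctu dxb hzqd izpxf qod jol xmgcy glf
Hunk 2: at line 4 remove [qod] add [sotqt] -> 8 lines: ctu dxb hzqd izpxf sotqt jol xmgcy glf
Hunk 3: at line 3 remove [sotqt] add [rrb] -> 8 lines: ctu dxb hzqd izpxf rrb jol xmgcy glf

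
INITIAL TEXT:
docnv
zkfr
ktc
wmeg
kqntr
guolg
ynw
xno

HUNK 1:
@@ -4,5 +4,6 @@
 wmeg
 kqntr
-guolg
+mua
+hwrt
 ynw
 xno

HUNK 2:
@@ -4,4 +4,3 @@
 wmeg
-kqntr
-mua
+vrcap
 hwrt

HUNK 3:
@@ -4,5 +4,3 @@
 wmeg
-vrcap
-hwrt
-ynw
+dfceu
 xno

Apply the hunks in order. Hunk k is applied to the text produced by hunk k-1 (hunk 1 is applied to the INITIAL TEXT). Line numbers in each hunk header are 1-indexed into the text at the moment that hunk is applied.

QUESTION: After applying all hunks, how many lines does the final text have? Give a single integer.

Hunk 1: at line 4 remove [guolg] add [mua,hwrt] -> 9 lines: docnv zkfr ktc wmeg kqntr mua hwrt ynw xno
Hunk 2: at line 4 remove [kqntr,mua] add [vrcap] -> 8 lines: docnv zkfr ktc wmeg vrcap hwrt ynw xno
Hunk 3: at line 4 remove [vrcap,hwrt,ynw] add [dfceu] -> 6 lines: docnv zkfr ktc wmeg dfceu xno
Final line count: 6

Answer: 6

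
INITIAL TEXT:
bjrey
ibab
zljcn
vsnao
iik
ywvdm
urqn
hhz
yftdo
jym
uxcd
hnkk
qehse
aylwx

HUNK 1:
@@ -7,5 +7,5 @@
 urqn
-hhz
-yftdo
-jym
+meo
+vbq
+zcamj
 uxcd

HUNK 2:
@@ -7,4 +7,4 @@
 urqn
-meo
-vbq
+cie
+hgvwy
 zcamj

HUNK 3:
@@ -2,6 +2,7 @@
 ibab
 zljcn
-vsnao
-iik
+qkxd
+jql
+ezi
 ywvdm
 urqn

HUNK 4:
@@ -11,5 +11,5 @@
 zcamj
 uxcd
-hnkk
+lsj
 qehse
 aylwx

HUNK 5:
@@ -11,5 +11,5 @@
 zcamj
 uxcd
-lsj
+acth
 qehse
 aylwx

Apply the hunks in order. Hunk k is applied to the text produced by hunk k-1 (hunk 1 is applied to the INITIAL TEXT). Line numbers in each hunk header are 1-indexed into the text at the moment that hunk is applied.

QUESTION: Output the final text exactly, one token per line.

Answer: bjrey
ibab
zljcn
qkxd
jql
ezi
ywvdm
urqn
cie
hgvwy
zcamj
uxcd
acth
qehse
aylwx

Derivation:
Hunk 1: at line 7 remove [hhz,yftdo,jym] add [meo,vbq,zcamj] -> 14 lines: bjrey ibab zljcn vsnao iik ywvdm urqn meo vbq zcamj uxcd hnkk qehse aylwx
Hunk 2: at line 7 remove [meo,vbq] add [cie,hgvwy] -> 14 lines: bjrey ibab zljcn vsnao iik ywvdm urqn cie hgvwy zcamj uxcd hnkk qehse aylwx
Hunk 3: at line 2 remove [vsnao,iik] add [qkxd,jql,ezi] -> 15 lines: bjrey ibab zljcn qkxd jql ezi ywvdm urqn cie hgvwy zcamj uxcd hnkk qehse aylwx
Hunk 4: at line 11 remove [hnkk] add [lsj] -> 15 lines: bjrey ibab zljcn qkxd jql ezi ywvdm urqn cie hgvwy zcamj uxcd lsj qehse aylwx
Hunk 5: at line 11 remove [lsj] add [acth] -> 15 lines: bjrey ibab zljcn qkxd jql ezi ywvdm urqn cie hgvwy zcamj uxcd acth qehse aylwx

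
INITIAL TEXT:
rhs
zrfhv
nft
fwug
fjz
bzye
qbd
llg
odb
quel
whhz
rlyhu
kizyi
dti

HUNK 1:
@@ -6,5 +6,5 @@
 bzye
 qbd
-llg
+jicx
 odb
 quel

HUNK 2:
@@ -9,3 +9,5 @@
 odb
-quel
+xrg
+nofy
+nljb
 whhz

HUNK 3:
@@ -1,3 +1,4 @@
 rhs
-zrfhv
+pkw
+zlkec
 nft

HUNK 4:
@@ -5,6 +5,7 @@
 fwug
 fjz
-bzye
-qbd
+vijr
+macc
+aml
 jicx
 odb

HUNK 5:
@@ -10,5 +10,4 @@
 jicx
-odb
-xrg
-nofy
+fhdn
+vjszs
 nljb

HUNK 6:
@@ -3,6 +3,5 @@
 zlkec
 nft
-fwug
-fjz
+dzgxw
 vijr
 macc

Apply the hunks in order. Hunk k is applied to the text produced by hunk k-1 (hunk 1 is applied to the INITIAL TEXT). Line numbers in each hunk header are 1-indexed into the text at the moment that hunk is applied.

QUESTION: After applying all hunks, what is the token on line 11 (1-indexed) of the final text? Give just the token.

Hunk 1: at line 6 remove [llg] add [jicx] -> 14 lines: rhs zrfhv nft fwug fjz bzye qbd jicx odb quel whhz rlyhu kizyi dti
Hunk 2: at line 9 remove [quel] add [xrg,nofy,nljb] -> 16 lines: rhs zrfhv nft fwug fjz bzye qbd jicx odb xrg nofy nljb whhz rlyhu kizyi dti
Hunk 3: at line 1 remove [zrfhv] add [pkw,zlkec] -> 17 lines: rhs pkw zlkec nft fwug fjz bzye qbd jicx odb xrg nofy nljb whhz rlyhu kizyi dti
Hunk 4: at line 5 remove [bzye,qbd] add [vijr,macc,aml] -> 18 lines: rhs pkw zlkec nft fwug fjz vijr macc aml jicx odb xrg nofy nljb whhz rlyhu kizyi dti
Hunk 5: at line 10 remove [odb,xrg,nofy] add [fhdn,vjszs] -> 17 lines: rhs pkw zlkec nft fwug fjz vijr macc aml jicx fhdn vjszs nljb whhz rlyhu kizyi dti
Hunk 6: at line 3 remove [fwug,fjz] add [dzgxw] -> 16 lines: rhs pkw zlkec nft dzgxw vijr macc aml jicx fhdn vjszs nljb whhz rlyhu kizyi dti
Final line 11: vjszs

Answer: vjszs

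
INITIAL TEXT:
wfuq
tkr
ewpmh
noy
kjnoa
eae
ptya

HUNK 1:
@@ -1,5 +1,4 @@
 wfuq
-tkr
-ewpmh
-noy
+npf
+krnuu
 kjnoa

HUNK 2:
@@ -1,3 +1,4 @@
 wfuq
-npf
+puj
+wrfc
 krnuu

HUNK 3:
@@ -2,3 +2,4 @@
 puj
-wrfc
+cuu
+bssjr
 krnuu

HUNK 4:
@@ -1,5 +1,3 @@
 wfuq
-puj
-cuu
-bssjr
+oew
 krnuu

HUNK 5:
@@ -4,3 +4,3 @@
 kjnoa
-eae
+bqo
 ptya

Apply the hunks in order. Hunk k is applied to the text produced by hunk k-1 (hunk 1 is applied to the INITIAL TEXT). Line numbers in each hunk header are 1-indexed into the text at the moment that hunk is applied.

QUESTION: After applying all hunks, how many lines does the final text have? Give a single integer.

Hunk 1: at line 1 remove [tkr,ewpmh,noy] add [npf,krnuu] -> 6 lines: wfuq npf krnuu kjnoa eae ptya
Hunk 2: at line 1 remove [npf] add [puj,wrfc] -> 7 lines: wfuq puj wrfc krnuu kjnoa eae ptya
Hunk 3: at line 2 remove [wrfc] add [cuu,bssjr] -> 8 lines: wfuq puj cuu bssjr krnuu kjnoa eae ptya
Hunk 4: at line 1 remove [puj,cuu,bssjr] add [oew] -> 6 lines: wfuq oew krnuu kjnoa eae ptya
Hunk 5: at line 4 remove [eae] add [bqo] -> 6 lines: wfuq oew krnuu kjnoa bqo ptya
Final line count: 6

Answer: 6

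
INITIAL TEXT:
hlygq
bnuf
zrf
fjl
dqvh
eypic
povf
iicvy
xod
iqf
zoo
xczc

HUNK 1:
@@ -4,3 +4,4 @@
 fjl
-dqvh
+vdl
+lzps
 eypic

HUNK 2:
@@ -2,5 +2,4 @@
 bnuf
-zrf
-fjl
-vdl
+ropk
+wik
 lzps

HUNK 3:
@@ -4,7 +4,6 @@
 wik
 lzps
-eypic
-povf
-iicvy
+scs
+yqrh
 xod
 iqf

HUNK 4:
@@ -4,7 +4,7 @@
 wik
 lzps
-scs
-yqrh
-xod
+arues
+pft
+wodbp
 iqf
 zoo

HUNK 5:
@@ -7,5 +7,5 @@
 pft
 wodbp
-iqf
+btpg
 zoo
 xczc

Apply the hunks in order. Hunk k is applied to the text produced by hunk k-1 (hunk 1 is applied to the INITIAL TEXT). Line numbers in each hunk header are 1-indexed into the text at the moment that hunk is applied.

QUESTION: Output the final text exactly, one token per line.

Hunk 1: at line 4 remove [dqvh] add [vdl,lzps] -> 13 lines: hlygq bnuf zrf fjl vdl lzps eypic povf iicvy xod iqf zoo xczc
Hunk 2: at line 2 remove [zrf,fjl,vdl] add [ropk,wik] -> 12 lines: hlygq bnuf ropk wik lzps eypic povf iicvy xod iqf zoo xczc
Hunk 3: at line 4 remove [eypic,povf,iicvy] add [scs,yqrh] -> 11 lines: hlygq bnuf ropk wik lzps scs yqrh xod iqf zoo xczc
Hunk 4: at line 4 remove [scs,yqrh,xod] add [arues,pft,wodbp] -> 11 lines: hlygq bnuf ropk wik lzps arues pft wodbp iqf zoo xczc
Hunk 5: at line 7 remove [iqf] add [btpg] -> 11 lines: hlygq bnuf ropk wik lzps arues pft wodbp btpg zoo xczc

Answer: hlygq
bnuf
ropk
wik
lzps
arues
pft
wodbp
btpg
zoo
xczc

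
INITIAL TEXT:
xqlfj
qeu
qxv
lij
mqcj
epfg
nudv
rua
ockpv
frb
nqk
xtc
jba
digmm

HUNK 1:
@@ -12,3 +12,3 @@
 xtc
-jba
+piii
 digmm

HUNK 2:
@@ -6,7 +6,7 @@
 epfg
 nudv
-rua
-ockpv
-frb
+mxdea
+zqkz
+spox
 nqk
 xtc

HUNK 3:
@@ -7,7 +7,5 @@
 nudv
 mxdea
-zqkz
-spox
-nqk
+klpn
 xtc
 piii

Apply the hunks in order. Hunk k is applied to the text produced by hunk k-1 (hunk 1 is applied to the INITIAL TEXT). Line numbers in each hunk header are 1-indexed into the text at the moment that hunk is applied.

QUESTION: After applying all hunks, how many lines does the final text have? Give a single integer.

Answer: 12

Derivation:
Hunk 1: at line 12 remove [jba] add [piii] -> 14 lines: xqlfj qeu qxv lij mqcj epfg nudv rua ockpv frb nqk xtc piii digmm
Hunk 2: at line 6 remove [rua,ockpv,frb] add [mxdea,zqkz,spox] -> 14 lines: xqlfj qeu qxv lij mqcj epfg nudv mxdea zqkz spox nqk xtc piii digmm
Hunk 3: at line 7 remove [zqkz,spox,nqk] add [klpn] -> 12 lines: xqlfj qeu qxv lij mqcj epfg nudv mxdea klpn xtc piii digmm
Final line count: 12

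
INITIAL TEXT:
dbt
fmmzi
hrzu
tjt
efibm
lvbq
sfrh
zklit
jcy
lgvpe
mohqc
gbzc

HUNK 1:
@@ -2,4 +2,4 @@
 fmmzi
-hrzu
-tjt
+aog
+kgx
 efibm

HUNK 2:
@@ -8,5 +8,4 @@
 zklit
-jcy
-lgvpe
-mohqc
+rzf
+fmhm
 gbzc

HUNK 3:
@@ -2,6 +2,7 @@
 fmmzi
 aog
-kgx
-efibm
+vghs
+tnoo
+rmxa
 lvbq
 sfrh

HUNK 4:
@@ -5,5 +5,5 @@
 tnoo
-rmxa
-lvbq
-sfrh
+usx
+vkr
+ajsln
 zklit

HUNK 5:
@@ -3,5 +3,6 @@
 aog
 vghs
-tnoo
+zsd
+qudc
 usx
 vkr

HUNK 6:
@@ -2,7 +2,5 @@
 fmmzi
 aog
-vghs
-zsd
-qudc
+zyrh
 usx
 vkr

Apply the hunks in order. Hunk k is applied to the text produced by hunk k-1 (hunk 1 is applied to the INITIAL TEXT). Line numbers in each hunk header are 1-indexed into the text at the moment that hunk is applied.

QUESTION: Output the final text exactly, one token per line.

Hunk 1: at line 2 remove [hrzu,tjt] add [aog,kgx] -> 12 lines: dbt fmmzi aog kgx efibm lvbq sfrh zklit jcy lgvpe mohqc gbzc
Hunk 2: at line 8 remove [jcy,lgvpe,mohqc] add [rzf,fmhm] -> 11 lines: dbt fmmzi aog kgx efibm lvbq sfrh zklit rzf fmhm gbzc
Hunk 3: at line 2 remove [kgx,efibm] add [vghs,tnoo,rmxa] -> 12 lines: dbt fmmzi aog vghs tnoo rmxa lvbq sfrh zklit rzf fmhm gbzc
Hunk 4: at line 5 remove [rmxa,lvbq,sfrh] add [usx,vkr,ajsln] -> 12 lines: dbt fmmzi aog vghs tnoo usx vkr ajsln zklit rzf fmhm gbzc
Hunk 5: at line 3 remove [tnoo] add [zsd,qudc] -> 13 lines: dbt fmmzi aog vghs zsd qudc usx vkr ajsln zklit rzf fmhm gbzc
Hunk 6: at line 2 remove [vghs,zsd,qudc] add [zyrh] -> 11 lines: dbt fmmzi aog zyrh usx vkr ajsln zklit rzf fmhm gbzc

Answer: dbt
fmmzi
aog
zyrh
usx
vkr
ajsln
zklit
rzf
fmhm
gbzc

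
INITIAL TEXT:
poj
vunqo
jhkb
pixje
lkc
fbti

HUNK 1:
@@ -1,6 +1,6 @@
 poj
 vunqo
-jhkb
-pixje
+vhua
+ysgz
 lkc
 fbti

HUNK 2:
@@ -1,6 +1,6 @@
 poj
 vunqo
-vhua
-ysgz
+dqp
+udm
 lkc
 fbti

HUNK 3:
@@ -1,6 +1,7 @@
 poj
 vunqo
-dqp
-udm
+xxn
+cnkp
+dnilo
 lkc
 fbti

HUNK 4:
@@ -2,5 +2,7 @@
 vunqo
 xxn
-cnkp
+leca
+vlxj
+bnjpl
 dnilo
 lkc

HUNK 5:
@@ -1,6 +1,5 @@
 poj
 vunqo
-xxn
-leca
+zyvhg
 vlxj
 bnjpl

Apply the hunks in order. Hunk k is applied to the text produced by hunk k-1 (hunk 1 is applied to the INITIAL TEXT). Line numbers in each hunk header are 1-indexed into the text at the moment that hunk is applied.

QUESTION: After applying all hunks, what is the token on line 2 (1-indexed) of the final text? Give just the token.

Answer: vunqo

Derivation:
Hunk 1: at line 1 remove [jhkb,pixje] add [vhua,ysgz] -> 6 lines: poj vunqo vhua ysgz lkc fbti
Hunk 2: at line 1 remove [vhua,ysgz] add [dqp,udm] -> 6 lines: poj vunqo dqp udm lkc fbti
Hunk 3: at line 1 remove [dqp,udm] add [xxn,cnkp,dnilo] -> 7 lines: poj vunqo xxn cnkp dnilo lkc fbti
Hunk 4: at line 2 remove [cnkp] add [leca,vlxj,bnjpl] -> 9 lines: poj vunqo xxn leca vlxj bnjpl dnilo lkc fbti
Hunk 5: at line 1 remove [xxn,leca] add [zyvhg] -> 8 lines: poj vunqo zyvhg vlxj bnjpl dnilo lkc fbti
Final line 2: vunqo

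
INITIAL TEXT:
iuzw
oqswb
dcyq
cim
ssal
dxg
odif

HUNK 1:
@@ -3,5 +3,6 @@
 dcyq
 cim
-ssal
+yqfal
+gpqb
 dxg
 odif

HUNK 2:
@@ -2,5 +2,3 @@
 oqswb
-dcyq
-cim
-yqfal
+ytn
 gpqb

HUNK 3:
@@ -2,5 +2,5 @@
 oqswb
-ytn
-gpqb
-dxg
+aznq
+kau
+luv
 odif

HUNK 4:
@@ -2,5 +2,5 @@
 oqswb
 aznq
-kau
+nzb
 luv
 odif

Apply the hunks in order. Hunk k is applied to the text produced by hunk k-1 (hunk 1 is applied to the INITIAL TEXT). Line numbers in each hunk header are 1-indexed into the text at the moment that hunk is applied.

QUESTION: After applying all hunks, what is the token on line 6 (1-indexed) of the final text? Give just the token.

Answer: odif

Derivation:
Hunk 1: at line 3 remove [ssal] add [yqfal,gpqb] -> 8 lines: iuzw oqswb dcyq cim yqfal gpqb dxg odif
Hunk 2: at line 2 remove [dcyq,cim,yqfal] add [ytn] -> 6 lines: iuzw oqswb ytn gpqb dxg odif
Hunk 3: at line 2 remove [ytn,gpqb,dxg] add [aznq,kau,luv] -> 6 lines: iuzw oqswb aznq kau luv odif
Hunk 4: at line 2 remove [kau] add [nzb] -> 6 lines: iuzw oqswb aznq nzb luv odif
Final line 6: odif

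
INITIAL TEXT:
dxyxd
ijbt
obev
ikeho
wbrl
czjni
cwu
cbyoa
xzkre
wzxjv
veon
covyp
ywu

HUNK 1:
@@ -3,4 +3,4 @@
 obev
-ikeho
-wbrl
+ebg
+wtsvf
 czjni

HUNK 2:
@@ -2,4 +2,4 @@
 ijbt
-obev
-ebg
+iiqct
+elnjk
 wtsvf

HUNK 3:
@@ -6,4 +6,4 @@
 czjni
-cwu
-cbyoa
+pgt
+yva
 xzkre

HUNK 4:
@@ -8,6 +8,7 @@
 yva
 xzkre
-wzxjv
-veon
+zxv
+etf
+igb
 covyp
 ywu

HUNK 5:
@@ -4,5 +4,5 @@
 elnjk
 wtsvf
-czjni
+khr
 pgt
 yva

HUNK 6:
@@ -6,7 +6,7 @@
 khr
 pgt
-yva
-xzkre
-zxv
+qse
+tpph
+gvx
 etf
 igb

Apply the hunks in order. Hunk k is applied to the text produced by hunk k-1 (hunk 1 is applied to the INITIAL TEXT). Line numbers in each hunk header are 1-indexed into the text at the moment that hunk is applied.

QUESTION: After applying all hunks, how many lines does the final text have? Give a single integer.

Hunk 1: at line 3 remove [ikeho,wbrl] add [ebg,wtsvf] -> 13 lines: dxyxd ijbt obev ebg wtsvf czjni cwu cbyoa xzkre wzxjv veon covyp ywu
Hunk 2: at line 2 remove [obev,ebg] add [iiqct,elnjk] -> 13 lines: dxyxd ijbt iiqct elnjk wtsvf czjni cwu cbyoa xzkre wzxjv veon covyp ywu
Hunk 3: at line 6 remove [cwu,cbyoa] add [pgt,yva] -> 13 lines: dxyxd ijbt iiqct elnjk wtsvf czjni pgt yva xzkre wzxjv veon covyp ywu
Hunk 4: at line 8 remove [wzxjv,veon] add [zxv,etf,igb] -> 14 lines: dxyxd ijbt iiqct elnjk wtsvf czjni pgt yva xzkre zxv etf igb covyp ywu
Hunk 5: at line 4 remove [czjni] add [khr] -> 14 lines: dxyxd ijbt iiqct elnjk wtsvf khr pgt yva xzkre zxv etf igb covyp ywu
Hunk 6: at line 6 remove [yva,xzkre,zxv] add [qse,tpph,gvx] -> 14 lines: dxyxd ijbt iiqct elnjk wtsvf khr pgt qse tpph gvx etf igb covyp ywu
Final line count: 14

Answer: 14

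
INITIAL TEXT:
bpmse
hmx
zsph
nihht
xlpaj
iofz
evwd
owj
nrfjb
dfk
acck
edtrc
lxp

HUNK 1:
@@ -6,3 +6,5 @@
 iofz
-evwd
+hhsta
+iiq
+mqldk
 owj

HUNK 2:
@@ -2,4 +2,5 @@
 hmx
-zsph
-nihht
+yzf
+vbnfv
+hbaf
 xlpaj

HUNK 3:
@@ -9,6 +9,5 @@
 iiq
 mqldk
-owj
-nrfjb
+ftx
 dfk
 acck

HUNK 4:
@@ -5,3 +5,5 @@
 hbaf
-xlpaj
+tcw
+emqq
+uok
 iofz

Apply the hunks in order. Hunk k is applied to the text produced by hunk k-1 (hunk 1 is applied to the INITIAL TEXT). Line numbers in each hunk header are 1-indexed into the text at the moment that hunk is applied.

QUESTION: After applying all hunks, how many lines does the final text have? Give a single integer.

Answer: 17

Derivation:
Hunk 1: at line 6 remove [evwd] add [hhsta,iiq,mqldk] -> 15 lines: bpmse hmx zsph nihht xlpaj iofz hhsta iiq mqldk owj nrfjb dfk acck edtrc lxp
Hunk 2: at line 2 remove [zsph,nihht] add [yzf,vbnfv,hbaf] -> 16 lines: bpmse hmx yzf vbnfv hbaf xlpaj iofz hhsta iiq mqldk owj nrfjb dfk acck edtrc lxp
Hunk 3: at line 9 remove [owj,nrfjb] add [ftx] -> 15 lines: bpmse hmx yzf vbnfv hbaf xlpaj iofz hhsta iiq mqldk ftx dfk acck edtrc lxp
Hunk 4: at line 5 remove [xlpaj] add [tcw,emqq,uok] -> 17 lines: bpmse hmx yzf vbnfv hbaf tcw emqq uok iofz hhsta iiq mqldk ftx dfk acck edtrc lxp
Final line count: 17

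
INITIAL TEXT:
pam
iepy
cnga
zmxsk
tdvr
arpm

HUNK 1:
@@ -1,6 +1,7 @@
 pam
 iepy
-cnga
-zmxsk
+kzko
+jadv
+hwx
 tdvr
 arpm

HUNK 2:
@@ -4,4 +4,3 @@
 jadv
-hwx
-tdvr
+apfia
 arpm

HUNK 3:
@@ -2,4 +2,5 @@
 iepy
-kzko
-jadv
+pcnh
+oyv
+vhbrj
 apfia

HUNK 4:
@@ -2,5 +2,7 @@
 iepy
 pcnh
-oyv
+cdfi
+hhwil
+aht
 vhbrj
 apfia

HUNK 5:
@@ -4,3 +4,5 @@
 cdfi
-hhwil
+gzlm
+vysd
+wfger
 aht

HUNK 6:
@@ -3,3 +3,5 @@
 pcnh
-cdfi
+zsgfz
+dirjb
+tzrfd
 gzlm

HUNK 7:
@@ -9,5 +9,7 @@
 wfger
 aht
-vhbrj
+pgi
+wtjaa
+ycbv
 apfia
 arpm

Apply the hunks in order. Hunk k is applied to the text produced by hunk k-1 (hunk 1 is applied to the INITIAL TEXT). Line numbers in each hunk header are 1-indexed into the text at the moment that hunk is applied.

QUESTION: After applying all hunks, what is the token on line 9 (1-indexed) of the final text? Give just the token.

Hunk 1: at line 1 remove [cnga,zmxsk] add [kzko,jadv,hwx] -> 7 lines: pam iepy kzko jadv hwx tdvr arpm
Hunk 2: at line 4 remove [hwx,tdvr] add [apfia] -> 6 lines: pam iepy kzko jadv apfia arpm
Hunk 3: at line 2 remove [kzko,jadv] add [pcnh,oyv,vhbrj] -> 7 lines: pam iepy pcnh oyv vhbrj apfia arpm
Hunk 4: at line 2 remove [oyv] add [cdfi,hhwil,aht] -> 9 lines: pam iepy pcnh cdfi hhwil aht vhbrj apfia arpm
Hunk 5: at line 4 remove [hhwil] add [gzlm,vysd,wfger] -> 11 lines: pam iepy pcnh cdfi gzlm vysd wfger aht vhbrj apfia arpm
Hunk 6: at line 3 remove [cdfi] add [zsgfz,dirjb,tzrfd] -> 13 lines: pam iepy pcnh zsgfz dirjb tzrfd gzlm vysd wfger aht vhbrj apfia arpm
Hunk 7: at line 9 remove [vhbrj] add [pgi,wtjaa,ycbv] -> 15 lines: pam iepy pcnh zsgfz dirjb tzrfd gzlm vysd wfger aht pgi wtjaa ycbv apfia arpm
Final line 9: wfger

Answer: wfger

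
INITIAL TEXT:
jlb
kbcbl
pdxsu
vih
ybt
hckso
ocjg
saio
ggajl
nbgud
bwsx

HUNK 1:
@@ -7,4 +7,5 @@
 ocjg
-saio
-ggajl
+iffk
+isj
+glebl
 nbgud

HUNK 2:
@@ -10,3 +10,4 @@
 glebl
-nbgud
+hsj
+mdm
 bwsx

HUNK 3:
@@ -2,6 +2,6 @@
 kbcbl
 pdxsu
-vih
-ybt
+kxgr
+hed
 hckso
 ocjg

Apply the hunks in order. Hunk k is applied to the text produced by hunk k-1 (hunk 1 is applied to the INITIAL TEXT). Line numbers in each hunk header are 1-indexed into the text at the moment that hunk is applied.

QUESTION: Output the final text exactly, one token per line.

Hunk 1: at line 7 remove [saio,ggajl] add [iffk,isj,glebl] -> 12 lines: jlb kbcbl pdxsu vih ybt hckso ocjg iffk isj glebl nbgud bwsx
Hunk 2: at line 10 remove [nbgud] add [hsj,mdm] -> 13 lines: jlb kbcbl pdxsu vih ybt hckso ocjg iffk isj glebl hsj mdm bwsx
Hunk 3: at line 2 remove [vih,ybt] add [kxgr,hed] -> 13 lines: jlb kbcbl pdxsu kxgr hed hckso ocjg iffk isj glebl hsj mdm bwsx

Answer: jlb
kbcbl
pdxsu
kxgr
hed
hckso
ocjg
iffk
isj
glebl
hsj
mdm
bwsx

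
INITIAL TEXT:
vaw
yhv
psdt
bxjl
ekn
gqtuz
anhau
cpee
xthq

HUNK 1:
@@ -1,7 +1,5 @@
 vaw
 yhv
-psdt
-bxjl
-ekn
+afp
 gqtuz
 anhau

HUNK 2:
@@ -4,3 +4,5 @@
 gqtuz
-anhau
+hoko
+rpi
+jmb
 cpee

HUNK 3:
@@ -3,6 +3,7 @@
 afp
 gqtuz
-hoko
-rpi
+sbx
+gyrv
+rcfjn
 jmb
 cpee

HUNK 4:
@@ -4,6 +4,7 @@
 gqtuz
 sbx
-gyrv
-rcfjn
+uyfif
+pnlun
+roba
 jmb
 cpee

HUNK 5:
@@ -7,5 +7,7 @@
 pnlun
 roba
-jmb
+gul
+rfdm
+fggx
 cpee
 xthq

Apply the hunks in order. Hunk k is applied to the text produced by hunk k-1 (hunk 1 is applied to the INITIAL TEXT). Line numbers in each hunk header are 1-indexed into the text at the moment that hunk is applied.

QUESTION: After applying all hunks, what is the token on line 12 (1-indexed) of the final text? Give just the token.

Answer: cpee

Derivation:
Hunk 1: at line 1 remove [psdt,bxjl,ekn] add [afp] -> 7 lines: vaw yhv afp gqtuz anhau cpee xthq
Hunk 2: at line 4 remove [anhau] add [hoko,rpi,jmb] -> 9 lines: vaw yhv afp gqtuz hoko rpi jmb cpee xthq
Hunk 3: at line 3 remove [hoko,rpi] add [sbx,gyrv,rcfjn] -> 10 lines: vaw yhv afp gqtuz sbx gyrv rcfjn jmb cpee xthq
Hunk 4: at line 4 remove [gyrv,rcfjn] add [uyfif,pnlun,roba] -> 11 lines: vaw yhv afp gqtuz sbx uyfif pnlun roba jmb cpee xthq
Hunk 5: at line 7 remove [jmb] add [gul,rfdm,fggx] -> 13 lines: vaw yhv afp gqtuz sbx uyfif pnlun roba gul rfdm fggx cpee xthq
Final line 12: cpee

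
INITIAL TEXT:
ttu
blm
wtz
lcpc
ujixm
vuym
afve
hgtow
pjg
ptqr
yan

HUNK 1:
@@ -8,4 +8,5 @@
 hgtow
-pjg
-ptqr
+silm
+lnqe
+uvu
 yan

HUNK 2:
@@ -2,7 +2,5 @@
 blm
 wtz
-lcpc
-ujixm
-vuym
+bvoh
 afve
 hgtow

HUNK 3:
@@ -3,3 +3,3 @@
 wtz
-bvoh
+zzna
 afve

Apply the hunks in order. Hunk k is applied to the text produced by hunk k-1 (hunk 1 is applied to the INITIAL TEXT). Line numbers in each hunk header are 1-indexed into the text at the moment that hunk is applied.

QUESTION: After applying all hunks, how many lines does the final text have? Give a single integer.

Answer: 10

Derivation:
Hunk 1: at line 8 remove [pjg,ptqr] add [silm,lnqe,uvu] -> 12 lines: ttu blm wtz lcpc ujixm vuym afve hgtow silm lnqe uvu yan
Hunk 2: at line 2 remove [lcpc,ujixm,vuym] add [bvoh] -> 10 lines: ttu blm wtz bvoh afve hgtow silm lnqe uvu yan
Hunk 3: at line 3 remove [bvoh] add [zzna] -> 10 lines: ttu blm wtz zzna afve hgtow silm lnqe uvu yan
Final line count: 10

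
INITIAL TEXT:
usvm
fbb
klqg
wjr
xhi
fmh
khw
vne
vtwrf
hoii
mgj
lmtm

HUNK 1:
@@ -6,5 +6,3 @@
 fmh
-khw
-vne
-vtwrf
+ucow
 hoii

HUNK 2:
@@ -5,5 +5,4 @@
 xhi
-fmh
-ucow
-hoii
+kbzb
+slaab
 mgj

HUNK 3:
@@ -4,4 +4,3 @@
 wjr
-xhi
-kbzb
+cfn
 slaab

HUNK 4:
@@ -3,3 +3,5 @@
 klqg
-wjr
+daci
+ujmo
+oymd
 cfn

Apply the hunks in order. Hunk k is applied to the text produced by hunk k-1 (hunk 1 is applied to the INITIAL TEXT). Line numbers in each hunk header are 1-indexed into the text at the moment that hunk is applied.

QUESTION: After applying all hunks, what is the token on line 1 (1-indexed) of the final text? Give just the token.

Answer: usvm

Derivation:
Hunk 1: at line 6 remove [khw,vne,vtwrf] add [ucow] -> 10 lines: usvm fbb klqg wjr xhi fmh ucow hoii mgj lmtm
Hunk 2: at line 5 remove [fmh,ucow,hoii] add [kbzb,slaab] -> 9 lines: usvm fbb klqg wjr xhi kbzb slaab mgj lmtm
Hunk 3: at line 4 remove [xhi,kbzb] add [cfn] -> 8 lines: usvm fbb klqg wjr cfn slaab mgj lmtm
Hunk 4: at line 3 remove [wjr] add [daci,ujmo,oymd] -> 10 lines: usvm fbb klqg daci ujmo oymd cfn slaab mgj lmtm
Final line 1: usvm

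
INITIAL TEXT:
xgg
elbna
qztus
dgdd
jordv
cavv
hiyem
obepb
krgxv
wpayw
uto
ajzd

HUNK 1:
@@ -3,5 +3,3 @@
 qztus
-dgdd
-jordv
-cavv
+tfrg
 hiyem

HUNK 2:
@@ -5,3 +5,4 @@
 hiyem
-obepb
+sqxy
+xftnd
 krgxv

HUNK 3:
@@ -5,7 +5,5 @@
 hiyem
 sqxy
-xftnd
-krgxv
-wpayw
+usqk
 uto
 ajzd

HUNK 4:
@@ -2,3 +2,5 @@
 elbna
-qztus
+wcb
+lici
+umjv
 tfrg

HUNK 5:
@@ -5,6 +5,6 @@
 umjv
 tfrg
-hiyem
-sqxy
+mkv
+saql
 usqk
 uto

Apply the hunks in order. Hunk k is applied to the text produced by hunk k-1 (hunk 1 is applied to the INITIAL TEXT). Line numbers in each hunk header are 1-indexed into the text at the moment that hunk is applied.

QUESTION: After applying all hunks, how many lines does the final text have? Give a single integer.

Answer: 11

Derivation:
Hunk 1: at line 3 remove [dgdd,jordv,cavv] add [tfrg] -> 10 lines: xgg elbna qztus tfrg hiyem obepb krgxv wpayw uto ajzd
Hunk 2: at line 5 remove [obepb] add [sqxy,xftnd] -> 11 lines: xgg elbna qztus tfrg hiyem sqxy xftnd krgxv wpayw uto ajzd
Hunk 3: at line 5 remove [xftnd,krgxv,wpayw] add [usqk] -> 9 lines: xgg elbna qztus tfrg hiyem sqxy usqk uto ajzd
Hunk 4: at line 2 remove [qztus] add [wcb,lici,umjv] -> 11 lines: xgg elbna wcb lici umjv tfrg hiyem sqxy usqk uto ajzd
Hunk 5: at line 5 remove [hiyem,sqxy] add [mkv,saql] -> 11 lines: xgg elbna wcb lici umjv tfrg mkv saql usqk uto ajzd
Final line count: 11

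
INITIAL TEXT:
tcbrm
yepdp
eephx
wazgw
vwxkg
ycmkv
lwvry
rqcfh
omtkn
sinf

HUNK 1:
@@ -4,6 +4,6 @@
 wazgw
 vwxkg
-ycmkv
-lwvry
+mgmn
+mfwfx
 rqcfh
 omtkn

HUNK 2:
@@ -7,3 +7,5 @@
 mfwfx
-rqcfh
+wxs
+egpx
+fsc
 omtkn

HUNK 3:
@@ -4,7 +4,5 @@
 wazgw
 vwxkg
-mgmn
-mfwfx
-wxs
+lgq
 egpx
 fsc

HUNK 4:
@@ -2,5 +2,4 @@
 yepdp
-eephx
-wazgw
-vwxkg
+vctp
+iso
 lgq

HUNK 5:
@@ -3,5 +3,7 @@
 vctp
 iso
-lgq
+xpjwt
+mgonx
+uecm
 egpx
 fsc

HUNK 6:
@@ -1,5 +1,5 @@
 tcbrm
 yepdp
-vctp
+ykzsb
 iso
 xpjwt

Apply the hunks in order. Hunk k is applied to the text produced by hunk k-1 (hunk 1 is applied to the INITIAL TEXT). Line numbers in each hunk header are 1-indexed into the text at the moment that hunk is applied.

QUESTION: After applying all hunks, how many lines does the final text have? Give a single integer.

Answer: 11

Derivation:
Hunk 1: at line 4 remove [ycmkv,lwvry] add [mgmn,mfwfx] -> 10 lines: tcbrm yepdp eephx wazgw vwxkg mgmn mfwfx rqcfh omtkn sinf
Hunk 2: at line 7 remove [rqcfh] add [wxs,egpx,fsc] -> 12 lines: tcbrm yepdp eephx wazgw vwxkg mgmn mfwfx wxs egpx fsc omtkn sinf
Hunk 3: at line 4 remove [mgmn,mfwfx,wxs] add [lgq] -> 10 lines: tcbrm yepdp eephx wazgw vwxkg lgq egpx fsc omtkn sinf
Hunk 4: at line 2 remove [eephx,wazgw,vwxkg] add [vctp,iso] -> 9 lines: tcbrm yepdp vctp iso lgq egpx fsc omtkn sinf
Hunk 5: at line 3 remove [lgq] add [xpjwt,mgonx,uecm] -> 11 lines: tcbrm yepdp vctp iso xpjwt mgonx uecm egpx fsc omtkn sinf
Hunk 6: at line 1 remove [vctp] add [ykzsb] -> 11 lines: tcbrm yepdp ykzsb iso xpjwt mgonx uecm egpx fsc omtkn sinf
Final line count: 11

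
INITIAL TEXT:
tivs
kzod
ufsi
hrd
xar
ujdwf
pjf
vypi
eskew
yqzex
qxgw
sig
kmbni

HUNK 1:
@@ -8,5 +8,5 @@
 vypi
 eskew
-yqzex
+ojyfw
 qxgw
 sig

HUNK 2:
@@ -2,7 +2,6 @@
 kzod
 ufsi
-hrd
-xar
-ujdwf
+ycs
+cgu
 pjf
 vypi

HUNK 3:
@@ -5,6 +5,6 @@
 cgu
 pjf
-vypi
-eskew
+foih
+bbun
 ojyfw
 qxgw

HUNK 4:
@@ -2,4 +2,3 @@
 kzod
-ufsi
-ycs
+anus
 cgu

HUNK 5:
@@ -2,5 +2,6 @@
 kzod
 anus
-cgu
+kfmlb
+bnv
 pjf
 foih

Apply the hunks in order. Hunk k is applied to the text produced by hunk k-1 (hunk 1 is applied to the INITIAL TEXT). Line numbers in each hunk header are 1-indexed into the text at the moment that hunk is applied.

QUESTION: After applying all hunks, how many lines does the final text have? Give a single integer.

Hunk 1: at line 8 remove [yqzex] add [ojyfw] -> 13 lines: tivs kzod ufsi hrd xar ujdwf pjf vypi eskew ojyfw qxgw sig kmbni
Hunk 2: at line 2 remove [hrd,xar,ujdwf] add [ycs,cgu] -> 12 lines: tivs kzod ufsi ycs cgu pjf vypi eskew ojyfw qxgw sig kmbni
Hunk 3: at line 5 remove [vypi,eskew] add [foih,bbun] -> 12 lines: tivs kzod ufsi ycs cgu pjf foih bbun ojyfw qxgw sig kmbni
Hunk 4: at line 2 remove [ufsi,ycs] add [anus] -> 11 lines: tivs kzod anus cgu pjf foih bbun ojyfw qxgw sig kmbni
Hunk 5: at line 2 remove [cgu] add [kfmlb,bnv] -> 12 lines: tivs kzod anus kfmlb bnv pjf foih bbun ojyfw qxgw sig kmbni
Final line count: 12

Answer: 12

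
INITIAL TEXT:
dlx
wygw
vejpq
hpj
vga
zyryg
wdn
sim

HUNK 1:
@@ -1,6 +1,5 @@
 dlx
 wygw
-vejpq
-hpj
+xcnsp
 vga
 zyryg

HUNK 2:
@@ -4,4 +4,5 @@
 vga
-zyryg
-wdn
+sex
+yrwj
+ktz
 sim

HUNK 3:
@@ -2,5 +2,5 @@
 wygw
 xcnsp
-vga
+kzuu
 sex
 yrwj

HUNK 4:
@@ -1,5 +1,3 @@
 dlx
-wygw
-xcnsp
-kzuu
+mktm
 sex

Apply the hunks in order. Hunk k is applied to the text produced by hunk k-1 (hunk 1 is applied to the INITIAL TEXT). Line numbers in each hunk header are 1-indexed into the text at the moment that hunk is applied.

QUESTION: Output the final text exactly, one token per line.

Hunk 1: at line 1 remove [vejpq,hpj] add [xcnsp] -> 7 lines: dlx wygw xcnsp vga zyryg wdn sim
Hunk 2: at line 4 remove [zyryg,wdn] add [sex,yrwj,ktz] -> 8 lines: dlx wygw xcnsp vga sex yrwj ktz sim
Hunk 3: at line 2 remove [vga] add [kzuu] -> 8 lines: dlx wygw xcnsp kzuu sex yrwj ktz sim
Hunk 4: at line 1 remove [wygw,xcnsp,kzuu] add [mktm] -> 6 lines: dlx mktm sex yrwj ktz sim

Answer: dlx
mktm
sex
yrwj
ktz
sim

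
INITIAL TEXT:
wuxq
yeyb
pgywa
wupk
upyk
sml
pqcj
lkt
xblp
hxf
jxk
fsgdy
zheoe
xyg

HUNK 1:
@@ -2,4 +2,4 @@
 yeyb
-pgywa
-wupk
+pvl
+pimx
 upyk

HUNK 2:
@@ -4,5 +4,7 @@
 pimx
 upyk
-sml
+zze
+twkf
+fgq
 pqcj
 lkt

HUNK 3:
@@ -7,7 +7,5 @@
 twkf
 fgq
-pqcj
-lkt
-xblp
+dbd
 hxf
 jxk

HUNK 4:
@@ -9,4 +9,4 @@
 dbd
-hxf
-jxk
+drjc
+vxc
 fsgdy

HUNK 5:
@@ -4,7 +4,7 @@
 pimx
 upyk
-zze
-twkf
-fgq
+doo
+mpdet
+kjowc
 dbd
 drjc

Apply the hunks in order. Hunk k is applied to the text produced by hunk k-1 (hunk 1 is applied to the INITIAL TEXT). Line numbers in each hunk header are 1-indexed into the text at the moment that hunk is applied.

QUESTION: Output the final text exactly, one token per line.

Answer: wuxq
yeyb
pvl
pimx
upyk
doo
mpdet
kjowc
dbd
drjc
vxc
fsgdy
zheoe
xyg

Derivation:
Hunk 1: at line 2 remove [pgywa,wupk] add [pvl,pimx] -> 14 lines: wuxq yeyb pvl pimx upyk sml pqcj lkt xblp hxf jxk fsgdy zheoe xyg
Hunk 2: at line 4 remove [sml] add [zze,twkf,fgq] -> 16 lines: wuxq yeyb pvl pimx upyk zze twkf fgq pqcj lkt xblp hxf jxk fsgdy zheoe xyg
Hunk 3: at line 7 remove [pqcj,lkt,xblp] add [dbd] -> 14 lines: wuxq yeyb pvl pimx upyk zze twkf fgq dbd hxf jxk fsgdy zheoe xyg
Hunk 4: at line 9 remove [hxf,jxk] add [drjc,vxc] -> 14 lines: wuxq yeyb pvl pimx upyk zze twkf fgq dbd drjc vxc fsgdy zheoe xyg
Hunk 5: at line 4 remove [zze,twkf,fgq] add [doo,mpdet,kjowc] -> 14 lines: wuxq yeyb pvl pimx upyk doo mpdet kjowc dbd drjc vxc fsgdy zheoe xyg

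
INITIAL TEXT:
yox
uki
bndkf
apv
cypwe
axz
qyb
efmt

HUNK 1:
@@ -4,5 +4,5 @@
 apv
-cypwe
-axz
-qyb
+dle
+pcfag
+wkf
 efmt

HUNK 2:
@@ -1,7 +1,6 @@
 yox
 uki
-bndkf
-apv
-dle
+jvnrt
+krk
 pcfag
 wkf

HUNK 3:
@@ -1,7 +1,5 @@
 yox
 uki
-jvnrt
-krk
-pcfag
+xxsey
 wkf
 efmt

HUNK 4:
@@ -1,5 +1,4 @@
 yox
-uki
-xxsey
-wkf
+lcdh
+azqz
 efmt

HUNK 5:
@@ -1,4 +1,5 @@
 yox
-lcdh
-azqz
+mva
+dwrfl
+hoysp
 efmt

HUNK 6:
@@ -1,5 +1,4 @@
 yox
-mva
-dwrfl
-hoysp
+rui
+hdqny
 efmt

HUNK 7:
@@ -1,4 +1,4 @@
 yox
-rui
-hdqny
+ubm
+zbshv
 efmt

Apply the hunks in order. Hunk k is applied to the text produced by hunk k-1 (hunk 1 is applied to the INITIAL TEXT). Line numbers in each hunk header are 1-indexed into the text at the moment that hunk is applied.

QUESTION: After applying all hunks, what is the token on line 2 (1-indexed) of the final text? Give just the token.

Answer: ubm

Derivation:
Hunk 1: at line 4 remove [cypwe,axz,qyb] add [dle,pcfag,wkf] -> 8 lines: yox uki bndkf apv dle pcfag wkf efmt
Hunk 2: at line 1 remove [bndkf,apv,dle] add [jvnrt,krk] -> 7 lines: yox uki jvnrt krk pcfag wkf efmt
Hunk 3: at line 1 remove [jvnrt,krk,pcfag] add [xxsey] -> 5 lines: yox uki xxsey wkf efmt
Hunk 4: at line 1 remove [uki,xxsey,wkf] add [lcdh,azqz] -> 4 lines: yox lcdh azqz efmt
Hunk 5: at line 1 remove [lcdh,azqz] add [mva,dwrfl,hoysp] -> 5 lines: yox mva dwrfl hoysp efmt
Hunk 6: at line 1 remove [mva,dwrfl,hoysp] add [rui,hdqny] -> 4 lines: yox rui hdqny efmt
Hunk 7: at line 1 remove [rui,hdqny] add [ubm,zbshv] -> 4 lines: yox ubm zbshv efmt
Final line 2: ubm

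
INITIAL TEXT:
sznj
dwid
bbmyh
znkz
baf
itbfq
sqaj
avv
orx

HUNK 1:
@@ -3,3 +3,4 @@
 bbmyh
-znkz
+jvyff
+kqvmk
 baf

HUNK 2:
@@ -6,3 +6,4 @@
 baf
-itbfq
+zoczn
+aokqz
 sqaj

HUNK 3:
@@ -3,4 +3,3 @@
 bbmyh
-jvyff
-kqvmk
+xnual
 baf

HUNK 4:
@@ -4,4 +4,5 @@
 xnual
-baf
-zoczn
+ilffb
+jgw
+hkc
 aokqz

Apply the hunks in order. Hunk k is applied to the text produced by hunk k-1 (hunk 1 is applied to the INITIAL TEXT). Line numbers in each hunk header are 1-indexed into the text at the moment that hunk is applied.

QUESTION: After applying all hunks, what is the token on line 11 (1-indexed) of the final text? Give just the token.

Hunk 1: at line 3 remove [znkz] add [jvyff,kqvmk] -> 10 lines: sznj dwid bbmyh jvyff kqvmk baf itbfq sqaj avv orx
Hunk 2: at line 6 remove [itbfq] add [zoczn,aokqz] -> 11 lines: sznj dwid bbmyh jvyff kqvmk baf zoczn aokqz sqaj avv orx
Hunk 3: at line 3 remove [jvyff,kqvmk] add [xnual] -> 10 lines: sznj dwid bbmyh xnual baf zoczn aokqz sqaj avv orx
Hunk 4: at line 4 remove [baf,zoczn] add [ilffb,jgw,hkc] -> 11 lines: sznj dwid bbmyh xnual ilffb jgw hkc aokqz sqaj avv orx
Final line 11: orx

Answer: orx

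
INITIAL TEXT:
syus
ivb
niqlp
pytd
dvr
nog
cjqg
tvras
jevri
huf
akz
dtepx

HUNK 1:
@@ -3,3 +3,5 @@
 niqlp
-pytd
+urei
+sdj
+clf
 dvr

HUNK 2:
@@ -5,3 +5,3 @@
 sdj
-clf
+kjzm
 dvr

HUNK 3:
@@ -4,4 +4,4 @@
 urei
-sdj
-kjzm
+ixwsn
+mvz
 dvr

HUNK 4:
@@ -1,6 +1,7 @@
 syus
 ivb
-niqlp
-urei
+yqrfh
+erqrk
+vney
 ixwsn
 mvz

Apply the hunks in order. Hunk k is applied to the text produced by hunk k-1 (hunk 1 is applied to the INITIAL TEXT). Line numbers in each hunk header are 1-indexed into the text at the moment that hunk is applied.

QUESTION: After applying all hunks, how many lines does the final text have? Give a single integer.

Answer: 15

Derivation:
Hunk 1: at line 3 remove [pytd] add [urei,sdj,clf] -> 14 lines: syus ivb niqlp urei sdj clf dvr nog cjqg tvras jevri huf akz dtepx
Hunk 2: at line 5 remove [clf] add [kjzm] -> 14 lines: syus ivb niqlp urei sdj kjzm dvr nog cjqg tvras jevri huf akz dtepx
Hunk 3: at line 4 remove [sdj,kjzm] add [ixwsn,mvz] -> 14 lines: syus ivb niqlp urei ixwsn mvz dvr nog cjqg tvras jevri huf akz dtepx
Hunk 4: at line 1 remove [niqlp,urei] add [yqrfh,erqrk,vney] -> 15 lines: syus ivb yqrfh erqrk vney ixwsn mvz dvr nog cjqg tvras jevri huf akz dtepx
Final line count: 15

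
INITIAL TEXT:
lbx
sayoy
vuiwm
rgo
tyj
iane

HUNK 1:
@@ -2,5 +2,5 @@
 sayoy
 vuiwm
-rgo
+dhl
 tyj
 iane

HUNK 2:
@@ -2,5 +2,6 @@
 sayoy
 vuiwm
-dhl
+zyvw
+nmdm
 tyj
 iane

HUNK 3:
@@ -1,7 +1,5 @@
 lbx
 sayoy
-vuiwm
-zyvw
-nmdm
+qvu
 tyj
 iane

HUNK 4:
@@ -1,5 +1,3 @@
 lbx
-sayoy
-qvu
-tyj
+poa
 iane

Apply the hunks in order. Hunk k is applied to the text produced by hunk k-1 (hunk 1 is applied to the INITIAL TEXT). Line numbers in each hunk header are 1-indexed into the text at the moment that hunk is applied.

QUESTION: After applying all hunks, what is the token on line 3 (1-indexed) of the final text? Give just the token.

Answer: iane

Derivation:
Hunk 1: at line 2 remove [rgo] add [dhl] -> 6 lines: lbx sayoy vuiwm dhl tyj iane
Hunk 2: at line 2 remove [dhl] add [zyvw,nmdm] -> 7 lines: lbx sayoy vuiwm zyvw nmdm tyj iane
Hunk 3: at line 1 remove [vuiwm,zyvw,nmdm] add [qvu] -> 5 lines: lbx sayoy qvu tyj iane
Hunk 4: at line 1 remove [sayoy,qvu,tyj] add [poa] -> 3 lines: lbx poa iane
Final line 3: iane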